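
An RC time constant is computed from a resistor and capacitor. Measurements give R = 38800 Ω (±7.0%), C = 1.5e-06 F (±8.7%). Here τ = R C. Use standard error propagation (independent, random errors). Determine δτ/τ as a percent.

11.2%

Since τ is a product/quotient, work with relative uncertainties:
  (1·δR/R)² = (1×0.0700)² = 0.00490;  (1·δC/C)² = (1×0.0870)² = 0.00757
δτ/τ = √(0.0125) = 0.112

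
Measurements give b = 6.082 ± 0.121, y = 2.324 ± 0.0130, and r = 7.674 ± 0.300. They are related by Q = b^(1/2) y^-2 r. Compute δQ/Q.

Q is a product of powers, so relative uncertainties combine in quadrature:
  (½·δb/b)² = (0.5×0.0199)² = 9.9e-05;  (-2·δy/y)² = (-2×0.00559)² = 0.000125;  (1·δr/r)² = (1×0.0391)² = 0.00153
δQ/Q = √(0.00175) = 0.0419

0.0419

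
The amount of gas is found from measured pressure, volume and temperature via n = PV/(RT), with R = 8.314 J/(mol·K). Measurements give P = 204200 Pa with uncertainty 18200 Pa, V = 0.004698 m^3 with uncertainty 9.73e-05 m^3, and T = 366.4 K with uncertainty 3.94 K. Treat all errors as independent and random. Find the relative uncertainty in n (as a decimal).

0.0921

For a monomial n ∝ P, V, T^-1, fractional errors add in quadrature:
  (1·δP/P)² = (1×0.0891)² = 0.00794;  (1·δV/V)² = (1×0.0207)² = 0.000429;  (-1·δT/T)² = (-1×0.0108)² = 0.000116
δn/n = √(0.00849) = 0.0921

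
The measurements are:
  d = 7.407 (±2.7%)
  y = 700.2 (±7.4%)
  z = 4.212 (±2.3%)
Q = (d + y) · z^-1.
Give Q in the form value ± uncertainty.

168.0 ± 12.9

Let u = d + y = 707.6. δu = √(δd² + δy²) = √(0.0400 + 2680) = 51.8, so δu/u = 0.0732.
Q is then a monomial in u, z:
δQ/Q = √((δu/u)² + (-1·δz/z)²) = √(0.00536 + 0.000529) = 0.0768
Q = 168.0, so δQ = 0.0768 × 168.0 = 12.9.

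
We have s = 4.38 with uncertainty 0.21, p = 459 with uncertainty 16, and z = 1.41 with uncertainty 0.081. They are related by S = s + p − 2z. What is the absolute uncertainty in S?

16.0

Each term contributes (cᵢ δxᵢ)² to (δS)²:
  (δs)² = 0.0441;  (δp)² = 256;  (2·δz)² = 0.0262
δS = √(256) = 16.0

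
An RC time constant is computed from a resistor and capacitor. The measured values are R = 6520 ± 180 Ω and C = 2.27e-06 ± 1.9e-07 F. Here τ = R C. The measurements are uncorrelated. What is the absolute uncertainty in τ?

0.00130 s

Since τ is a product/quotient, work with relative uncertainties:
  (1·δR/R)² = (1×0.0276)² = 0.000762;  (1·δC/C)² = (1×0.0837)² = 0.00701
δτ/τ = √(0.00777) = 0.0881
τ = 0.0148 s, so δτ = 0.0881 × 0.0148 = 0.00130 s.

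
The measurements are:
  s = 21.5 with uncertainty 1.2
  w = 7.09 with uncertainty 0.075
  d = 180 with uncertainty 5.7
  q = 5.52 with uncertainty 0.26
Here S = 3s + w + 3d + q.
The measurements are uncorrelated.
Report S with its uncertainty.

617 ± 17.5

Sums and differences: (δS)² = Σ (cᵢ δxᵢ)².
  (3·δs)² = 13.0;  (δw)² = 0.00562;  (3·δd)² = 292;  (δq)² = 0.0676
δS = √(305) = 17.5
S = 617.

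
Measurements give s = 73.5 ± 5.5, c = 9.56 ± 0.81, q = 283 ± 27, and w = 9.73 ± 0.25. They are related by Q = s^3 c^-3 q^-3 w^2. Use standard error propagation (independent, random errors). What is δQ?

0.000848

For a monomial Q ∝ s^3, c^-3, q^-3, w^2, fractional errors add in quadrature:
  (3·δs/s)² = (3×0.0748)² = 0.0504;  (-3·δc/c)² = (-3×0.0847)² = 0.0646;  (-3·δq/q)² = (-3×0.0954)² = 0.0819;  (2·δw/w)² = (2×0.0257)² = 0.00264
δQ/Q = √(0.200) = 0.447
Q = 0.00190, so δQ = 0.447 × 0.00190 = 0.000848.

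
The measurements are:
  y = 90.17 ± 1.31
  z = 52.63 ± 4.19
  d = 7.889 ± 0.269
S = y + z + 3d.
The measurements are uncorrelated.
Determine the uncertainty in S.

For a sum/difference, combine absolute errors in quadrature:
  (δy)² = 1.72;  (δz)² = 17.6;  (3·δd)² = 0.651
δS = √(19.9) = 4.46

4.46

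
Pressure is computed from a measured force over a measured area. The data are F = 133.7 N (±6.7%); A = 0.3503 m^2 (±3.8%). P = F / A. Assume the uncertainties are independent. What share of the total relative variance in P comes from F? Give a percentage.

75.7%

(δP/P)² = (1·δF/F)² + (-1·δA/A)²
  F term: (1×0.0670)² = 0.00449
  A term: (-1×0.0380)² = 0.00144
Total = 0.00593. Share from F = 0.00449/0.00593 = 0.757.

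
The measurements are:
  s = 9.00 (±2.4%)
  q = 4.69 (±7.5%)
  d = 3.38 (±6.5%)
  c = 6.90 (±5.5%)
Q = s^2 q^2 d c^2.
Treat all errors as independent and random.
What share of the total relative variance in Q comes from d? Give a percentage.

(δQ/Q)² = (2·δs/s)² + (2·δq/q)² + (1·δd/d)² + (2·δc/c)²
  s term: (2×0.0240)² = 0.00230
  q term: (2×0.0750)² = 0.0225
  d term: (1×0.0650)² = 0.00423
  c term: (2×0.0550)² = 0.0121
Total = 0.0411. Share from d = 0.00423/0.0411 = 0.103.

10.3%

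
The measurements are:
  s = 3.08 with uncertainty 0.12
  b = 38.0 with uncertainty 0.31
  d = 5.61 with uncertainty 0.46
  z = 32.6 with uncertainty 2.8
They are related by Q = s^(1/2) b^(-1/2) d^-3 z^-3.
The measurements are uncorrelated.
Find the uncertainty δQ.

1.66e-08

Products/powers → add relative errors in quadrature, weighted by exponent:
  (½·δs/s)² = (0.5×0.0390)² = 0.000379;  (−½·δb/b)² = (-0.5×0.00816)² = 1.66e-05;  (-3·δd/d)² = (-3×0.0820)² = 0.0605;  (-3·δz/z)² = (-3×0.0859)² = 0.0664
δQ/Q = √(0.127) = 0.357
Q = 4.65e-08, so δQ = 0.357 × 4.65e-08 = 1.66e-08.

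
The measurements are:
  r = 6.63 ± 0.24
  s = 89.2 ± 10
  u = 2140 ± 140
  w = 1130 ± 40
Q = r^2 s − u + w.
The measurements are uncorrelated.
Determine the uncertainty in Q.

Let p = r^2·s = 3920. δp/p = √((2·δr/r)² + (1·δs/s)²) = √(0.00524 + 0.0126) = 0.133, so δp = 523.
Q = p − u + w: δQ = √(δp² + δu² + δw²) = √(2.74e+05 + 19600 + 1600) = 543

543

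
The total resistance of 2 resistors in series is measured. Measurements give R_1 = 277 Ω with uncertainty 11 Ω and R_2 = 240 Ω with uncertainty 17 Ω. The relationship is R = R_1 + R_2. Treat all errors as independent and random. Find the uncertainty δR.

20.2 Ω

Sums and differences: (δR)² = Σ (cᵢ δxᵢ)².
  (δR_1)² = 121;  (δR_2)² = 289
δR = √(410) = 20.2 Ω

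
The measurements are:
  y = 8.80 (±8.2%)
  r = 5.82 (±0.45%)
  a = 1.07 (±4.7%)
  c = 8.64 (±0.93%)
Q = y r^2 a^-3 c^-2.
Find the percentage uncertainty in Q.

Since Q is a product/quotient, work with relative uncertainties:
  (1·δy/y)² = (1×0.0820)² = 0.00672;  (2·δr/r)² = (2×0.00450)² = 8.1e-05;  (-3·δa/a)² = (-3×0.0470)² = 0.0199;  (-2·δc/c)² = (-2×0.00930)² = 0.000346
δQ/Q = √(0.0270) = 0.164

16.4%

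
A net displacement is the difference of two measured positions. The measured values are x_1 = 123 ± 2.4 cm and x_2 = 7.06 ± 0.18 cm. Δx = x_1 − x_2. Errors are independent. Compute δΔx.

2.41 cm

For a sum/difference, combine absolute errors in quadrature:
  (δx_1)² = 5.76;  (δx_2)² = 0.0324
δΔx = √(5.79) = 2.41 cm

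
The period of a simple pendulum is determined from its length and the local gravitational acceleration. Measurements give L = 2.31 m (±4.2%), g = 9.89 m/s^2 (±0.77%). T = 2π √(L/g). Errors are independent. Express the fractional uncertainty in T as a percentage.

2.14%

T is a product of powers, so relative uncertainties combine in quadrature:
  (½·δL/L)² = (0.5×0.0420)² = 0.000441;  (−½·δg/g)² = (-0.5×0.00770)² = 1.48e-05
δT/T = √(0.000456) = 0.0214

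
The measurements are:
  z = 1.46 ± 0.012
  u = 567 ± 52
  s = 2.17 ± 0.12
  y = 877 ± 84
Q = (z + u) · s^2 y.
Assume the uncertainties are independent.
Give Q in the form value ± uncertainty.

Let w = z + u = 568. δw = √(δz² + δu²) = √(0.000144 + 2700) = 52.0, so δw/w = 0.0915.
Q is then a monomial in w, s, y:
δQ/Q = √((δw/w)² + (2·δs/s)² + (1·δy/y)²) = √(0.00837 + 0.0122 + 0.00917) = 0.173
Q = 2.35e+06, so δQ = 0.173 × 2.35e+06 = 4.05e+05.

(2.35 ± 0.405) × 10^6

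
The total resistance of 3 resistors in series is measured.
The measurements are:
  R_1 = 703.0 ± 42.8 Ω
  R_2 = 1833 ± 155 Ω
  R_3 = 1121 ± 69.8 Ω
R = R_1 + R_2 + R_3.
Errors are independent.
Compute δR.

Sums and differences: (δR)² = Σ (cᵢ δxᵢ)².
  (δR_1)² = 1830;  (δR_2)² = 24000;  (δR_3)² = 4870
δR = √(30700) = 175 Ω

175 Ω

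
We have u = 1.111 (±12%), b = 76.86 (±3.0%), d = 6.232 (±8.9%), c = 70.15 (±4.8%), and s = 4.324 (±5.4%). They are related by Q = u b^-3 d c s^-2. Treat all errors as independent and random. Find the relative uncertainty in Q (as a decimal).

0.211

Since Q is a product/quotient, work with relative uncertainties:
  (1·δu/u)² = (1×0.120)² = 0.0144;  (-3·δb/b)² = (-3×0.0300)² = 0.00810;  (1·δd/d)² = (1×0.0890)² = 0.00792;  (1·δc/c)² = (1×0.0480)² = 0.00230;  (-2·δs/s)² = (-2×0.0540)² = 0.0117
δQ/Q = √(0.0444) = 0.211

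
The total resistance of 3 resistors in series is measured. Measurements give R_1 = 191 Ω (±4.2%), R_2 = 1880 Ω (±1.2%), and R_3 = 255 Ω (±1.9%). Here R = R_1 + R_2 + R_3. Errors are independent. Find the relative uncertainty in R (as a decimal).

For a sum/difference, combine absolute errors in quadrature:
  (δR_1)² = 64.4;  (δR_2)² = 509;  (δR_3)² = 23.5
δR = √(597) = 24.4 Ω
R = 2330 Ω, so δR/R = 24.4/2330 = 0.0105.

0.0105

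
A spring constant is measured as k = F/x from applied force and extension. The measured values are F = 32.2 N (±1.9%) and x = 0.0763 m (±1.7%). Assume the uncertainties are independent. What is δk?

Products/powers → add relative errors in quadrature, weighted by exponent:
  (1·δF/F)² = (1×0.0190)² = 0.000361;  (-1·δx/x)² = (-1×0.0170)² = 0.000289
δk/k = √(0.000650) = 0.0255
k = 422 N/m, so δk = 0.0255 × 422 = 10.8 N/m.

10.8 N/m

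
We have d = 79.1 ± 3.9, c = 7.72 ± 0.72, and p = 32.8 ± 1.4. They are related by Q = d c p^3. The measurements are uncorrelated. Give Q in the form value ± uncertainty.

Products/powers → add relative errors in quadrature, weighted by exponent:
  (1·δd/d)² = (1×0.0493)² = 0.00243;  (1·δc/c)² = (1×0.0933)² = 0.00870;  (3·δp/p)² = (3×0.0427)² = 0.0164
δQ/Q = √(0.0275) = 0.166
Q = 2.15e+07, so δQ = 0.166 × 2.15e+07 = 3.58e+06.

(2.15 ± 0.358) × 10^7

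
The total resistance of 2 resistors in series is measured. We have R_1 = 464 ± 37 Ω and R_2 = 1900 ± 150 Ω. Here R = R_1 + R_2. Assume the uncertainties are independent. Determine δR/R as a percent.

6.54%

Absolute uncertainties add in quadrature for a linear combination:
  (δR_1)² = 1370;  (δR_2)² = 22500
δR = √(23900) = 154 Ω
R = 2360 Ω, so δR/R = 154/2360 = 0.0654.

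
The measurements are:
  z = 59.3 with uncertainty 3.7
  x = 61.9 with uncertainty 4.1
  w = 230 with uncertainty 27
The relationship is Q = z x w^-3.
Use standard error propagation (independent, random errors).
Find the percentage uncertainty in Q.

Each factor contributes (exponent × relative error)² to (δQ/Q)²:
  (1·δz/z)² = (1×0.0624)² = 0.00389;  (1·δx/x)² = (1×0.0662)² = 0.00439;  (-3·δw/w)² = (-3×0.117)² = 0.124
δQ/Q = √(0.132) = 0.364

36.4%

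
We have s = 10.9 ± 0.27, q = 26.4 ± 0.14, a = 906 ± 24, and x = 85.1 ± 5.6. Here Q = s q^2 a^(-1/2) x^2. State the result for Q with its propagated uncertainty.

Each factor contributes (exponent × relative error)² to (δQ/Q)²:
  (1·δs/s)² = (1×0.0248)² = 0.000614;  (2·δq/q)² = (2×0.00530)² = 0.000112;  (−½·δa/a)² = (-0.5×0.0265)² = 0.000175;  (2·δx/x)² = (2×0.0658)² = 0.0173
δQ/Q = √(0.0182) = 0.135
Q = 1.83e+06, so δQ = 0.135 × 1.83e+06 = 2.47e+05.

(1.83 ± 0.247) × 10^6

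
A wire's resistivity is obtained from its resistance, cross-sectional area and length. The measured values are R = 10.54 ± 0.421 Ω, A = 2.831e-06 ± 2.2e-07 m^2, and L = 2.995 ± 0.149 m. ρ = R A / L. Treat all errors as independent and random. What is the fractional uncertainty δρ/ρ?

0.101

Relative error in a monomial: (δρ/ρ)² = Σ (nᵢ · δxᵢ/xᵢ)².
  (1·δR/R)² = (1×0.0399)² = 0.00160;  (1·δA/A)² = (1×0.0777)² = 0.00604;  (-1·δL/L)² = (-1×0.0497)² = 0.00248
δρ/ρ = √(0.0101) = 0.101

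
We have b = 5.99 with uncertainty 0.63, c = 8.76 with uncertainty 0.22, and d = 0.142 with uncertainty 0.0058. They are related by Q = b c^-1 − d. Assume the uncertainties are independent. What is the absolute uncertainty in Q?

0.0742

Let p = b·c^-1 = 0.684. δp/p = √((1·δb/b)² + (-1·δc/c)²) = √(0.0111 + 0.000631) = 0.108, so δp = 0.0739.
Q = p − d: δQ = √(δp² + δd²) = √(0.00547 + 3.36e-05) = 0.0742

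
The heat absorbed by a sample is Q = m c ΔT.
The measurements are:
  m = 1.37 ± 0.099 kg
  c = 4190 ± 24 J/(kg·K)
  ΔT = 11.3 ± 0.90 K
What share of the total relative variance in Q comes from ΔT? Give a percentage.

(δQ/Q)² = (1·δm/m)² + (1·δc/c)² + (1·δΔT/ΔT)²
  m term: (1×0.0723)² = 0.00522
  c term: (1×0.00573)² = 3.28e-05
  ΔT term: (1×0.0796)² = 0.00634
Total = 0.0116. Share from ΔT = 0.00634/0.0116 = 0.547.

54.7%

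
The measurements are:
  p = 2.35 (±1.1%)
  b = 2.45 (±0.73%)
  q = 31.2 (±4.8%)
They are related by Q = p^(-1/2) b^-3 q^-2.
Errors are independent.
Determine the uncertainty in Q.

Each factor contributes (exponent × relative error)² to (δQ/Q)²:
  (−½·δp/p)² = (-0.5×0.0110)² = 3.03e-05;  (-3·δb/b)² = (-3×0.00730)² = 0.000480;  (-2·δq/q)² = (-2×0.0480)² = 0.00922
δQ/Q = √(0.00973) = 0.0986
Q = 4.56e-05, so δQ = 0.0986 × 4.56e-05 = 4.49e-06.

4.49e-06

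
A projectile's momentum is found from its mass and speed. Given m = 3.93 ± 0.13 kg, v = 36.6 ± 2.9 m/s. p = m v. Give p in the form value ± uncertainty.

Each factor contributes (exponent × relative error)² to (δp/p)²:
  (1·δm/m)² = (1×0.0331)² = 0.00109;  (1·δv/v)² = (1×0.0792)² = 0.00628
δp/p = √(0.00737) = 0.0859
p = 144 kg·m/s, so δp = 0.0859 × 144 = 12.4 kg·m/s.

144 ± 12.4 kg·m/s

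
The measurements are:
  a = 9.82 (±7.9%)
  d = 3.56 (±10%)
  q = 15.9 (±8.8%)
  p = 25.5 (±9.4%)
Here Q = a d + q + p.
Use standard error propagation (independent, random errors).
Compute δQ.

Let w = a·d = 35.0. δw/w = √((1·δa/a)² + (1·δd/d)²) = √(0.00624 + 0.0100) = 0.127, so δw = 4.46.
Q = w + q + p: δQ = √(δw² + δq² + δp²) = √(19.8 + 1.96 + 5.75) = 5.25

5.25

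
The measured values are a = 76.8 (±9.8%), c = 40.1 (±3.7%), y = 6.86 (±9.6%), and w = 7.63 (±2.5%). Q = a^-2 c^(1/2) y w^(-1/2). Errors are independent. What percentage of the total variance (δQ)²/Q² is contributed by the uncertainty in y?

(δQ/Q)² = (-2·δa/a)² + (½·δc/c)² + (1·δy/y)² + (−½·δw/w)²
  a term: (-2×0.0980)² = 0.0384
  c term: (0.5×0.0370)² = 0.000342
  y term: (1×0.0960)² = 0.00922
  w term: (-0.5×0.0250)² = 0.000156
Total = 0.0481. Share from y = 0.00922/0.0481 = 0.191.

19.1%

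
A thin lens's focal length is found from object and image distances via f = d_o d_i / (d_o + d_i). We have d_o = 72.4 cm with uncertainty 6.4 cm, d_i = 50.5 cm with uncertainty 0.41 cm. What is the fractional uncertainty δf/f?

∂f/∂d_o = (d_i/(d_o+d_i))² = 0.169;  ∂f/∂d_i = (d_o/(d_o+d_i))² = 0.347
δf = √((∂f/∂d_o · δd_o)² + (∂f/∂d_i · δd_i)²) = √(1.17 + 0.0202) = 1.09 cm
f = 29.7 cm, so δf/f = 1.09/29.7 = 0.0366.

0.0366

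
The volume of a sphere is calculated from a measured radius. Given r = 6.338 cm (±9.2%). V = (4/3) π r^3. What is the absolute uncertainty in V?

V ∝ r^3, so δV/V = |3| · δr/r = 3 × 0.0920 = 0.276.
V = 1066 cm^3, so δV = 0.276 × 1066 = 294 cm^3.

294 cm^3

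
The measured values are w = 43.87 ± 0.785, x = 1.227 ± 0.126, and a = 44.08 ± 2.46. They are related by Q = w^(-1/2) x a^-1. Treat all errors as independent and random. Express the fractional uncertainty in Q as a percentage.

11.7%

Each factor contributes (exponent × relative error)² to (δQ/Q)²:
  (−½·δw/w)² = (-0.5×0.0179)² = 8e-05;  (1·δx/x)² = (1×0.103)² = 0.0105;  (-1·δa/a)² = (-1×0.0558)² = 0.00311
δQ/Q = √(0.0137) = 0.117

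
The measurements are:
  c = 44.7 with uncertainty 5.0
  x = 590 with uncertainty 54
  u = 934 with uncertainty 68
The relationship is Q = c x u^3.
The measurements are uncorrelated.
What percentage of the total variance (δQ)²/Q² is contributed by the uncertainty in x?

12.2%

(δQ/Q)² = (1·δc/c)² + (1·δx/x)² + (3·δu/u)²
  c term: (1×0.112)² = 0.0125
  x term: (1×0.0915)² = 0.00838
  u term: (3×0.0728)² = 0.0477
Total = 0.0686. Share from x = 0.00838/0.0686 = 0.122.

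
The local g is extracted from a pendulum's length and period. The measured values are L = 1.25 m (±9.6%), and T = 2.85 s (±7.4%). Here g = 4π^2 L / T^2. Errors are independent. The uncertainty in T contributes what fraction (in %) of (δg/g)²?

(δg/g)² = (1·δL/L)² + (-2·δT/T)²
  L term: (1×0.0960)² = 0.00922
  T term: (-2×0.0740)² = 0.0219
Total = 0.0311. Share from T = 0.0219/0.0311 = 0.704.

70.4%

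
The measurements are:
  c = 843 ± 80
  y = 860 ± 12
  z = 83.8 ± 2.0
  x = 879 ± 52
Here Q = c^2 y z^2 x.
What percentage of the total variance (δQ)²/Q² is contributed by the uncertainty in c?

85.8%

(δQ/Q)² = (2·δc/c)² + (1·δy/y)² + (2·δz/z)² + (1·δx/x)²
  c term: (2×0.0949)² = 0.0360
  y term: (1×0.0140)² = 0.000195
  z term: (2×0.0239)² = 0.00228
  x term: (1×0.0592)² = 0.00350
Total = 0.0420. Share from c = 0.0360/0.0420 = 0.858.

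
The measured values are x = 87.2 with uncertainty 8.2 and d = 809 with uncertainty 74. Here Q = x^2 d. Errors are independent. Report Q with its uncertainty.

(6.15 ± 1.29) × 10^6

Since Q is a product/quotient, work with relative uncertainties:
  (2·δx/x)² = (2×0.0940)² = 0.0354;  (1·δd/d)² = (1×0.0915)² = 0.00837
δQ/Q = √(0.0437) = 0.209
Q = 6.15e+06, so δQ = 0.209 × 6.15e+06 = 1.29e+06.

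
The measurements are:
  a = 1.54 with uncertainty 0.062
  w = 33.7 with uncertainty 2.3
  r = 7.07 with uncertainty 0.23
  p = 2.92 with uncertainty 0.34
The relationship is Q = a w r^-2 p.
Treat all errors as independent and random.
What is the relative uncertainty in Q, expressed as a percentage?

15.5%

Each factor contributes (exponent × relative error)² to (δQ/Q)²:
  (1·δa/a)² = (1×0.0403)² = 0.00162;  (1·δw/w)² = (1×0.0682)² = 0.00466;  (-2·δr/r)² = (-2×0.0325)² = 0.00423;  (1·δp/p)² = (1×0.116)² = 0.0136
δQ/Q = √(0.0241) = 0.155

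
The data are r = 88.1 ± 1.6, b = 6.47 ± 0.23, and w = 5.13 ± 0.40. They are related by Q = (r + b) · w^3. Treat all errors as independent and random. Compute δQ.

Let u = r + b = 94.6. δu = √(δr² + δb²) = √(2.56 + 0.0529) = 1.62, so δu/u = 0.0171.
Q is then a monomial in u, w:
δQ/Q = √((δu/u)² + (3·δw/w)²) = √(0.000292 + 0.0547) = 0.235
Q = 12800, so δQ = 0.235 × 12800 = 2990.

2990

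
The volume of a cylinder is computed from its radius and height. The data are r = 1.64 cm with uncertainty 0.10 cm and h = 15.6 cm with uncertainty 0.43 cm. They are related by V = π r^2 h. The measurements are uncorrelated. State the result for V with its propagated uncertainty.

Relative error in a monomial: (δV/V)² = Σ (nᵢ · δxᵢ/xᵢ)².
  (2·δr/r)² = (2×0.0610)² = 0.0149;  (1·δh/h)² = (1×0.0276)² = 0.000760
δV/V = √(0.0156) = 0.125
V = 132 cm^3, so δV = 0.125 × 132 = 16.5 cm^3.

132 ± 16.5 cm^3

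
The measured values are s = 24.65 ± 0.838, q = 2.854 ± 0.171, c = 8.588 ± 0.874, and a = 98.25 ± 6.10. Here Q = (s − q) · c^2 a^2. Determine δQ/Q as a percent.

Let u = s − q = 21.80. δu = √(δs² + δq²) = √(0.702 + 0.0292) = 0.855, so δu/u = 0.0392.
Q is then a monomial in u, c, a:
δQ/Q = √((δu/u)² + (2·δc/c)² + (2·δa/a)²) = √(0.00154 + 0.0414 + 0.0154) = 0.242

24.2%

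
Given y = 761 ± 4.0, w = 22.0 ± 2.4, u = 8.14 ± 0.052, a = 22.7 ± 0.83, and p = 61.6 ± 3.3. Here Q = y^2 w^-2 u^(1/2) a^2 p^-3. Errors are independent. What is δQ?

Each factor contributes (exponent × relative error)² to (δQ/Q)²:
  (2·δy/y)² = (2×0.00526)² = 0.000111;  (-2·δw/w)² = (-2×0.109)² = 0.0476;  (½·δu/u)² = (0.5×0.00639)² = 1.02e-05;  (2·δa/a)² = (2×0.0366)² = 0.00535;  (-3·δp/p)² = (-3×0.0536)² = 0.0258
δQ/Q = √(0.0789) = 0.281
Q = 7.53, so δQ = 0.281 × 7.53 = 2.11.

2.11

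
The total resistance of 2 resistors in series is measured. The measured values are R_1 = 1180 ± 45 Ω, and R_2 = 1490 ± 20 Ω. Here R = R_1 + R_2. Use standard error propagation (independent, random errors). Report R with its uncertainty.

2670 ± 49.2 Ω

Each term contributes (cᵢ δxᵢ)² to (δR)²:
  (δR_1)² = 2020;  (δR_2)² = 400
δR = √(2420) = 49.2 Ω
R = 2670 Ω.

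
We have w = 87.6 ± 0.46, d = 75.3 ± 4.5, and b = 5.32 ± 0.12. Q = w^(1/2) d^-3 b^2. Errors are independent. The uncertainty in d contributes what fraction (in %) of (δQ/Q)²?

94.0%

(δQ/Q)² = (½·δw/w)² + (-3·δd/d)² + (2·δb/b)²
  w term: (0.5×0.00525)² = 6.89e-06
  d term: (-3×0.0598)² = 0.0321
  b term: (2×0.0226)² = 0.00204
Total = 0.0342. Share from d = 0.0321/0.0342 = 0.940.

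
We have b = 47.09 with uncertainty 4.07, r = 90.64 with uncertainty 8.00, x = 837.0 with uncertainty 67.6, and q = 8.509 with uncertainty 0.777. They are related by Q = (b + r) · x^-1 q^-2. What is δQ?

Let u = b + r = 137.7. δu = √(δb² + δr²) = √(16.6 + 64.0) = 8.98, so δu/u = 0.0652.
Q is then a monomial in u, x, q:
δQ/Q = √((δu/u)² + (-1·δx/x)² + (-2·δq/q)²) = √(0.00425 + 0.00652 + 0.0334) = 0.210
Q = 0.002273, so δQ = 0.210 × 0.002273 = 0.000477.

0.000477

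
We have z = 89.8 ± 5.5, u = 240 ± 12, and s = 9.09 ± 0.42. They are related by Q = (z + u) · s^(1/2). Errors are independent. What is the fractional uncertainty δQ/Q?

0.0462

Let w = z + u = 330. δw = √(δz² + δu²) = √(30.2 + 144) = 13.2, so δw/w = 0.0400.
Q is then a monomial in w, s:
δQ/Q = √((δw/w)² + (½·δs/s)²) = √(0.00160 + 0.000534) = 0.0462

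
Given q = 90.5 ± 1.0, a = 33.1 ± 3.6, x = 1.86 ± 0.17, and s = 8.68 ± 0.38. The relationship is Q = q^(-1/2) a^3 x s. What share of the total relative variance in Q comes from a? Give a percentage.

91.2%

(δQ/Q)² = (−½·δq/q)² + (3·δa/a)² + (1·δx/x)² + (1·δs/s)²
  q term: (-0.5×0.0110)² = 3.05e-05
  a term: (3×0.109)² = 0.106
  x term: (1×0.0914)² = 0.00835
  s term: (1×0.0438)² = 0.00192
Total = 0.117. Share from a = 0.106/0.117 = 0.912.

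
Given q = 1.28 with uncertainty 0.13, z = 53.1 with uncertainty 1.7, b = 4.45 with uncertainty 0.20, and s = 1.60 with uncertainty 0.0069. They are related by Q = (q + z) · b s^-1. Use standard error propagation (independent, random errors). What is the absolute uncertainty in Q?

8.31

Let u = q + z = 54.4. δu = √(δq² + δz²) = √(0.0169 + 2.89) = 1.70, so δu/u = 0.0314.
Q is then a monomial in u, b, s:
δQ/Q = √((δu/u)² + (1·δb/b)² + (-1·δs/s)²) = √(0.000983 + 0.00202 + 1.86e-05) = 0.0550
Q = 151, so δQ = 0.0550 × 151 = 8.31.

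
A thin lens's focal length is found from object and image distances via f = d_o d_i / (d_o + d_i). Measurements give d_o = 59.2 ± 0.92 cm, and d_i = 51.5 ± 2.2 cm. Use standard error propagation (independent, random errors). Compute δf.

∂f/∂d_o = (d_i/(d_o+d_i))² = 0.216;  ∂f/∂d_i = (d_o/(d_o+d_i))² = 0.286
δf = √((∂f/∂d_o · δd_o)² + (∂f/∂d_i · δd_i)²) = √(0.0396 + 0.396) = 0.660 cm

0.660 cm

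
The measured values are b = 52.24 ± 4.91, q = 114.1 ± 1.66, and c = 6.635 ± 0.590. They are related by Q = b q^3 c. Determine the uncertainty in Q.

7.03e+07

Since Q is a product/quotient, work with relative uncertainties:
  (1·δb/b)² = (1×0.0940)² = 0.00883;  (3·δq/q)² = (3×0.0145)² = 0.00190;  (1·δc/c)² = (1×0.0889)² = 0.00791
δQ/Q = √(0.0186) = 0.137
Q = 5.149e+08, so δQ = 0.137 × 5.149e+08 = 7.03e+07.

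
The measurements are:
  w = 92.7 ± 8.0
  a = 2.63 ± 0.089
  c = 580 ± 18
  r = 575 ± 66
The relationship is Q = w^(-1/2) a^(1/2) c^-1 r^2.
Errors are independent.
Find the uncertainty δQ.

Relative error in a monomial: (δQ/Q)² = Σ (nᵢ · δxᵢ/xᵢ)².
  (−½·δw/w)² = (-0.5×0.0863)² = 0.00186;  (½·δa/a)² = (0.5×0.0338)² = 0.000286;  (-1·δc/c)² = (-1×0.0310)² = 0.000963;  (2·δr/r)² = (2×0.115)² = 0.0527
δQ/Q = √(0.0558) = 0.236
Q = 96.0, so δQ = 0.236 × 96.0 = 22.7.

22.7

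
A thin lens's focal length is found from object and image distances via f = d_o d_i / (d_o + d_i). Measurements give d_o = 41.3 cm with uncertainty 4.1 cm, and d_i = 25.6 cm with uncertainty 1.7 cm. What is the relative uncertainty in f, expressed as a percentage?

∂f/∂d_o = (d_i/(d_o+d_i))² = 0.146;  ∂f/∂d_i = (d_o/(d_o+d_i))² = 0.381
δf = √((∂f/∂d_o · δd_o)² + (∂f/∂d_i · δd_i)²) = √(0.360 + 0.420) = 0.883 cm
f = 15.8 cm, so δf/f = 0.883/15.8 = 0.0559.

5.59%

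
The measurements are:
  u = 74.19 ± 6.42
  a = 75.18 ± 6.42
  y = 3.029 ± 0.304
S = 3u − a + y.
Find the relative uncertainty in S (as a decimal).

0.135

For a sum/difference, combine absolute errors in quadrature:
  (3·δu)² = 371;  (δa)² = 41.2;  (δy)² = 0.0924
δS = √(412) = 20.3
S = 150.4, so δS/S = 20.3/150.4 = 0.135.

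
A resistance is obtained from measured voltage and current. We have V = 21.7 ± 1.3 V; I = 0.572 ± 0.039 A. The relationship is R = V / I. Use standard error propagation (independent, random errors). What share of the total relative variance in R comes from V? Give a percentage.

43.6%

(δR/R)² = (1·δV/V)² + (-1·δI/I)²
  V term: (1×0.0599)² = 0.00359
  I term: (-1×0.0682)² = 0.00465
Total = 0.00824. Share from V = 0.00359/0.00824 = 0.436.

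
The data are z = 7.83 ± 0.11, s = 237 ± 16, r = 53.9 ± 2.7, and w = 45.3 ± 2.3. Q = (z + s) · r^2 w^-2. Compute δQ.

54.4

Let u = z + s = 245. δu = √(δz² + δs²) = √(0.0121 + 256) = 16.0, so δu/u = 0.0654.
Q is then a monomial in u, r, w:
δQ/Q = √((δu/u)² + (2·δr/r)² + (-2·δw/w)²) = √(0.00427 + 0.0100 + 0.0103) = 0.157
Q = 347, so δQ = 0.157 × 347 = 54.4.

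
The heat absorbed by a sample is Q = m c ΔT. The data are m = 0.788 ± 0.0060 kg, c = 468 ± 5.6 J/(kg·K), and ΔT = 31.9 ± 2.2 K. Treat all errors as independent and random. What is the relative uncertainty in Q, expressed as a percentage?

7.04%

Each factor contributes (exponent × relative error)² to (δQ/Q)²:
  (1·δm/m)² = (1×0.00761)² = 5.8e-05;  (1·δc/c)² = (1×0.0120)² = 0.000143;  (1·δΔT/ΔT)² = (1×0.0690)² = 0.00476
δQ/Q = √(0.00496) = 0.0704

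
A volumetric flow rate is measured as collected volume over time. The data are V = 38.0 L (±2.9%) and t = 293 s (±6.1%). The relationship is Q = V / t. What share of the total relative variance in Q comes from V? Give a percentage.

(δQ/Q)² = (1·δV/V)² + (-1·δt/t)²
  V term: (1×0.0290)² = 0.000841
  t term: (-1×0.0610)² = 0.00372
Total = 0.00456. Share from V = 0.000841/0.00456 = 0.184.

18.4%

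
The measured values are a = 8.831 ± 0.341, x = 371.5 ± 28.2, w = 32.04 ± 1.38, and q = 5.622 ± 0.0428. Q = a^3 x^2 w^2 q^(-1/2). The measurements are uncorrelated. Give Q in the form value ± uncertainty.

Products/powers → add relative errors in quadrature, weighted by exponent:
  (3·δa/a)² = (3×0.0386)² = 0.0134;  (2·δx/x)² = (2×0.0759)² = 0.0230;  (2·δw/w)² = (2×0.0431)² = 0.00742;  (−½·δq/q)² = (-0.5×0.00761)² = 1.45e-05
δQ/Q = √(0.0439) = 0.210
Q = 4.115e+10, so δQ = 0.210 × 4.115e+10 = 8.62e+09.

(4.115 ± 0.862) × 10^10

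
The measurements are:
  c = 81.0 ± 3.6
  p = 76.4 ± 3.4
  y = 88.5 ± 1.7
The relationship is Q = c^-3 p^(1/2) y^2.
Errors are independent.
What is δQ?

0.0181

For a monomial Q ∝ c^-3, p^(1/2), y^2, fractional errors add in quadrature:
  (-3·δc/c)² = (-3×0.0444)² = 0.0178;  (½·δp/p)² = (0.5×0.0445)² = 0.000495;  (2·δy/y)² = (2×0.0192)² = 0.00148
δQ/Q = √(0.0197) = 0.141
Q = 0.129, so δQ = 0.141 × 0.129 = 0.0181.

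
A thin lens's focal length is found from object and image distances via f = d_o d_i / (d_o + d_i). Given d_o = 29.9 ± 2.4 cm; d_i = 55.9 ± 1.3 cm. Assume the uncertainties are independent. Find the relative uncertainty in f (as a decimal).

∂f/∂d_o = (d_i/(d_o+d_i))² = 0.424;  ∂f/∂d_i = (d_o/(d_o+d_i))² = 0.121
δf = √((∂f/∂d_o · δd_o)² + (∂f/∂d_i · δd_i)²) = √(1.04 + 0.0249) = 1.03 cm
f = 19.5 cm, so δf/f = 1.03/19.5 = 0.0529.

0.0529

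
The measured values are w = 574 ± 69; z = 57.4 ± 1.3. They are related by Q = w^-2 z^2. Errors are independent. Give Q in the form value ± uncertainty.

Since Q is a product/quotient, work with relative uncertainties:
  (-2·δw/w)² = (-2×0.120)² = 0.0578;  (2·δz/z)² = (2×0.0226)² = 0.00205
δQ/Q = √(0.0599) = 0.245
Q = 0.0100, so δQ = 0.245 × 0.0100 = 0.00245.

0.0100 ± 0.00245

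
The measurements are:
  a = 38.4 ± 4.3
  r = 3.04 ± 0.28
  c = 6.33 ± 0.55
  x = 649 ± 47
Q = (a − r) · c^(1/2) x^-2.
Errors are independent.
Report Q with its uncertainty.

(2.11 ± 0.410) × 10^-4

Let u = a − r = 35.4. δu = √(δa² + δr²) = √(18.5 + 0.0784) = 4.31, so δu/u = 0.122.
Q is then a monomial in u, c, x:
δQ/Q = √((δu/u)² + (½·δc/c)² + (-2·δx/x)²) = √(0.0149 + 0.00189 + 0.0210) = 0.194
Q = 0.000211, so δQ = 0.194 × 0.000211 = 4.1e-05.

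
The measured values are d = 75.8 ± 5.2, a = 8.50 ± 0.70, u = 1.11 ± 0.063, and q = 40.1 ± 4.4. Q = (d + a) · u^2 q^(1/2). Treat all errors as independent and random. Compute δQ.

Let w = d + a = 84.3. δw = √(δd² + δa²) = √(27.0 + 0.490) = 5.25, so δw/w = 0.0622.
Q is then a monomial in w, u, q:
δQ/Q = √((δw/w)² + (2·δu/u)² + (½·δq/q)²) = √(0.00387 + 0.0129 + 0.00301) = 0.141
Q = 658, so δQ = 0.141 × 658 = 92.5.

92.5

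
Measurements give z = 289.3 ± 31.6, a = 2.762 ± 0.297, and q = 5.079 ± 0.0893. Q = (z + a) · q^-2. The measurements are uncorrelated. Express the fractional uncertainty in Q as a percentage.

Let u = z + a = 292.1. δu = √(δz² + δa²) = √(999 + 0.0882) = 31.6, so δu/u = 0.108.
Q is then a monomial in u, q:
δQ/Q = √((δu/u)² + (-2·δq/q)²) = √(0.0117 + 0.00124) = 0.114

11.4%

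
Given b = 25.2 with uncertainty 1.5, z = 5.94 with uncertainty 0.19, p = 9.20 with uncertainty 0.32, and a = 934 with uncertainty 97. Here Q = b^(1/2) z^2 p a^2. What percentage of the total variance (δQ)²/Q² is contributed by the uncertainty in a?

87.5%

(δQ/Q)² = (½·δb/b)² + (2·δz/z)² + (1·δp/p)² + (2·δa/a)²
  b term: (0.5×0.0595)² = 0.000886
  z term: (2×0.0320)² = 0.00409
  p term: (1×0.0348)² = 0.00121
  a term: (2×0.104)² = 0.0431
Total = 0.0493. Share from a = 0.0431/0.0493 = 0.875.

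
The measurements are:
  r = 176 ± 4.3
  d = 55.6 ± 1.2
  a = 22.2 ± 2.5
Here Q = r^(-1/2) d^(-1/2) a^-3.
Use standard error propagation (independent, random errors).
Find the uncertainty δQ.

Products/powers → add relative errors in quadrature, weighted by exponent:
  (−½·δr/r)² = (-0.5×0.0244)² = 0.000149;  (−½·δd/d)² = (-0.5×0.0216)² = 0.000116;  (-3·δa/a)² = (-3×0.113)² = 0.114
δQ/Q = √(0.114) = 0.338
Q = 9.24e-07, so δQ = 0.338 × 9.24e-07 = 3.13e-07.

3.13e-07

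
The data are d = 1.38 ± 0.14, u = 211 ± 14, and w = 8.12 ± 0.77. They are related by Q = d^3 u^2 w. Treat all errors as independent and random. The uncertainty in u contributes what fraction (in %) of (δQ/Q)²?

(δQ/Q)² = (3·δd/d)² + (2·δu/u)² + (1·δw/w)²
  d term: (3×0.101)² = 0.0926
  u term: (2×0.0664)² = 0.0176
  w term: (1×0.0948)² = 0.00899
Total = 0.119. Share from u = 0.0176/0.119 = 0.148.

14.8%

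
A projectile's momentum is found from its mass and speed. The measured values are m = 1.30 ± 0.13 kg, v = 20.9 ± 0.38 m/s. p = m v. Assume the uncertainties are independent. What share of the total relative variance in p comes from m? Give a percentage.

96.8%

(δp/p)² = (1·δm/m)² + (1·δv/v)²
  m term: (1×0.100)² = 0.0100
  v term: (1×0.0182)² = 0.000331
Total = 0.0103. Share from m = 0.0100/0.0103 = 0.968.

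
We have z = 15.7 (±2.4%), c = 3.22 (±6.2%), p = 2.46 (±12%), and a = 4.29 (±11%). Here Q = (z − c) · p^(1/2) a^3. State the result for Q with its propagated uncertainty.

Let u = z − c = 12.5. δu = √(δz² + δc²) = √(0.142 + 0.0399) = 0.426, so δu/u = 0.0342.
Q is then a monomial in u, p, a:
δQ/Q = √((δu/u)² + (½·δp/p)² + (3·δa/a)²) = √(0.00117 + 0.00360 + 0.109) = 0.337
Q = 1550, so δQ = 0.337 × 1550 = 521.

1550 ± 521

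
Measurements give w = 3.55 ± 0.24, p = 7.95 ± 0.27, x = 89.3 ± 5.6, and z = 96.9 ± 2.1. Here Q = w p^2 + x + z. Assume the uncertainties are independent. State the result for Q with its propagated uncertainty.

Let h = w·p^2 = 224. δh/h = √((1·δw/w)² + (2·δp/p)²) = √(0.00457 + 0.00461) = 0.0958, so δh = 21.5.
Q = h + x + z: δQ = √(δh² + δx² + δz²) = √(462 + 31.4 + 4.41) = 22.3
Q = 411.

411 ± 22.3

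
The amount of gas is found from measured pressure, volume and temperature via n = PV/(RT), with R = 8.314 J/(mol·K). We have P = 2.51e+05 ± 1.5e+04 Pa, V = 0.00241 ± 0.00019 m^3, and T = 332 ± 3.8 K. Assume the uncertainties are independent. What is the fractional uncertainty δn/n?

0.0996

n is a product of powers, so relative uncertainties combine in quadrature:
  (1·δP/P)² = (1×0.0598)² = 0.00357;  (1·δV/V)² = (1×0.0788)² = 0.00622;  (-1·δT/T)² = (-1×0.0114)² = 0.000131
δn/n = √(0.00992) = 0.0996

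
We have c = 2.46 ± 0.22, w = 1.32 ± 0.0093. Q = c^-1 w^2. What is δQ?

For a monomial Q ∝ c^-1, w^2, fractional errors add in quadrature:
  (-1·δc/c)² = (-1×0.0894)² = 0.00800;  (2·δw/w)² = (2×0.00705)² = 0.000199
δQ/Q = √(0.00820) = 0.0905
Q = 0.708, so δQ = 0.0905 × 0.708 = 0.0641.

0.0641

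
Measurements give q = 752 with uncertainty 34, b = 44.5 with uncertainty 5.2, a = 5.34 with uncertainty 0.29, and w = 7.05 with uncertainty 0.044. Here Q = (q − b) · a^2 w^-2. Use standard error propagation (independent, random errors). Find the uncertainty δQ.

48.6

Let u = q − b = 708. δu = √(δq² + δb²) = √(1160 + 27.0) = 34.4, so δu/u = 0.0486.
Q is then a monomial in u, a, w:
δQ/Q = √((δu/u)² + (2·δa/a)² + (-2·δw/w)²) = √(0.00236 + 0.0118 + 0.000156) = 0.120
Q = 406, so δQ = 0.120 × 406 = 48.6.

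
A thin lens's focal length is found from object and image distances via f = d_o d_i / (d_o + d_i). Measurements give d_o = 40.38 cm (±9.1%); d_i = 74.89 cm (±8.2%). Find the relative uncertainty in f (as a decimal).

∂f/∂d_o = (d_i/(d_o+d_i))² = 0.422;  ∂f/∂d_i = (d_o/(d_o+d_i))² = 0.123
δf = √((∂f/∂d_o · δd_o)² + (∂f/∂d_i · δd_i)²) = √(2.41 + 0.568) = 1.72 cm
f = 26.23 cm, so δf/f = 1.72/26.23 = 0.0657.

0.0657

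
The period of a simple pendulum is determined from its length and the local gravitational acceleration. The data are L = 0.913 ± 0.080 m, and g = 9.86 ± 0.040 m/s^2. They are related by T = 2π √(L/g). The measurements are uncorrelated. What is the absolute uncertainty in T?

0.0839 s

Products/powers → add relative errors in quadrature, weighted by exponent:
  (½·δL/L)² = (0.5×0.0876)² = 0.00192;  (−½·δg/g)² = (-0.5×0.00406)² = 4.11e-06
δT/T = √(0.00192) = 0.0439
T = 1.91 s, so δT = 0.0439 × 1.91 = 0.0839 s.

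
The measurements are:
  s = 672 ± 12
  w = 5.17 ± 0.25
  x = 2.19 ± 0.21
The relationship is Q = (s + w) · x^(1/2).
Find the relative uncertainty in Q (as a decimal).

Let u = s + w = 677. δu = √(δs² + δw²) = √(144 + 0.0625) = 12.0, so δu/u = 0.0177.
Q is then a monomial in u, x:
δQ/Q = √((δu/u)² + (½·δx/x)²) = √(0.000314 + 0.00230) = 0.0511

0.0511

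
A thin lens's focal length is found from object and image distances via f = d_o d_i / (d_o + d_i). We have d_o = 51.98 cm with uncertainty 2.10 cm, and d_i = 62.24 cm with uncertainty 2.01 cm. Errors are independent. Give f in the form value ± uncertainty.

∂f/∂d_o = (d_i/(d_o+d_i))² = 0.297;  ∂f/∂d_i = (d_o/(d_o+d_i))² = 0.207
δf = √((∂f/∂d_o · δd_o)² + (∂f/∂d_i · δd_i)²) = √(0.389 + 0.173) = 0.750 cm
f = 28.32 cm.

28.32 ± 0.750 cm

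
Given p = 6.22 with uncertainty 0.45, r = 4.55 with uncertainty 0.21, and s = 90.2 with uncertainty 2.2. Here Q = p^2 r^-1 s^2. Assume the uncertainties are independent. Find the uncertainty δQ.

11000

Relative error in a monomial: (δQ/Q)² = Σ (nᵢ · δxᵢ/xᵢ)².
  (2·δp/p)² = (2×0.0723)² = 0.0209;  (-1·δr/r)² = (-1×0.0462)² = 0.00213;  (2·δs/s)² = (2×0.0244)² = 0.00238
δQ/Q = √(0.0254) = 0.160
Q = 69200, so δQ = 0.160 × 69200 = 11000.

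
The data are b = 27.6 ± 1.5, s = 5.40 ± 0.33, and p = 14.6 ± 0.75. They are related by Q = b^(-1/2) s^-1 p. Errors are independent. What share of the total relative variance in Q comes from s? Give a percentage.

(δQ/Q)² = (−½·δb/b)² + (-1·δs/s)² + (1·δp/p)²
  b term: (-0.5×0.0543)² = 0.000738
  s term: (-1×0.0611)² = 0.00373
  p term: (1×0.0514)² = 0.00264
Total = 0.00711. Share from s = 0.00373/0.00711 = 0.525.

52.5%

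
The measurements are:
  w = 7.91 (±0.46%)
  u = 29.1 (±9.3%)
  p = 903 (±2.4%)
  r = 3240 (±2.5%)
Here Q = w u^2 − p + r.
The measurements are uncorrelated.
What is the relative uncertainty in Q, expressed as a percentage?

13.8%

Let h = w·u^2 = 6700. δh/h = √((1·δw/w)² + (2·δu/u)²) = √(2.12e-05 + 0.0346) = 0.186, so δh = 1250.
Q = h − p + r: δQ = √(δh² + δp² + δr²) = √(1.55e+06 + 470 + 6560) = 1250
Q = 9040, so δQ/Q = 1250/9040 = 0.138.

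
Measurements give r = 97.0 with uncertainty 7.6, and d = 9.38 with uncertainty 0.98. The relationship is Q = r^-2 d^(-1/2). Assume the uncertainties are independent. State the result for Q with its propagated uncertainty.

Since Q is a product/quotient, work with relative uncertainties:
  (-2·δr/r)² = (-2×0.0784)² = 0.0246;  (−½·δd/d)² = (-0.5×0.104)² = 0.00273
δQ/Q = √(0.0273) = 0.165
Q = 3.47e-05, so δQ = 0.165 × 3.47e-05 = 5.73e-06.

(3.47 ± 0.573) × 10^-5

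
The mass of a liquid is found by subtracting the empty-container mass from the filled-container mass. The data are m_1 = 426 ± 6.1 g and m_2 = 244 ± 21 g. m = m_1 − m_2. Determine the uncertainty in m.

21.9 g

Each term contributes (cᵢ δxᵢ)² to (δm)²:
  (δm_1)² = 37.2;  (δm_2)² = 441
δm = √(478) = 21.9 g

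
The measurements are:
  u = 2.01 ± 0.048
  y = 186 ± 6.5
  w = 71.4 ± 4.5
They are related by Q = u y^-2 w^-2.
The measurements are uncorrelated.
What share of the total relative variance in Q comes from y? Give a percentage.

22.9%

(δQ/Q)² = (1·δu/u)² + (-2·δy/y)² + (-2·δw/w)²
  u term: (1×0.0239)² = 0.000570
  y term: (-2×0.0349)² = 0.00488
  w term: (-2×0.0630)² = 0.0159
Total = 0.0213. Share from y = 0.00488/0.0213 = 0.229.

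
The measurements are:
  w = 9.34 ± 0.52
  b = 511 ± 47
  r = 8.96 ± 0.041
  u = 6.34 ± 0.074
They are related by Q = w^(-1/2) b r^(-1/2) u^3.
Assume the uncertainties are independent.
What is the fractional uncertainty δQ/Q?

Relative error in a monomial: (δQ/Q)² = Σ (nᵢ · δxᵢ/xᵢ)².
  (−½·δw/w)² = (-0.5×0.0557)² = 0.000775;  (1·δb/b)² = (1×0.0920)² = 0.00846;  (−½·δr/r)² = (-0.5×0.00458)² = 5.23e-06;  (3·δu/u)² = (3×0.0117)² = 0.00123
δQ/Q = √(0.0105) = 0.102

0.102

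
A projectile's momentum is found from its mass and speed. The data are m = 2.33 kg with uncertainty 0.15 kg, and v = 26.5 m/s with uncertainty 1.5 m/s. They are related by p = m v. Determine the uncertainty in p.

Since p is a product/quotient, work with relative uncertainties:
  (1·δm/m)² = (1×0.0644)² = 0.00414;  (1·δv/v)² = (1×0.0566)² = 0.00320
δp/p = √(0.00735) = 0.0857
p = 61.7 kg·m/s, so δp = 0.0857 × 61.7 = 5.29 kg·m/s.

5.29 kg·m/s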